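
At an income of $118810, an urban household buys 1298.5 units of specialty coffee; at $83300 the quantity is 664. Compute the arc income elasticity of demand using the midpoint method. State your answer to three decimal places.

1.840

ΔQ = 664 − 1298.5 = -634.5; midpoint Q̄ = (1298.5 + 664)/2 = 981.25.
ΔI = 83300 − 118810 = -35510; midpoint Ī = (118810 + 83300)/2 = 101055.
η = (ΔQ/Q̄) ÷ (ΔI/Ī) = (-634.5/981.25) ÷ (-35510/101055) = 1.840.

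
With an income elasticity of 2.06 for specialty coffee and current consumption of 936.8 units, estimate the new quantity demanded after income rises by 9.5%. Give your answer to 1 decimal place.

1120.1

%ΔQ ≈ η × %ΔI = 2.06 × 9.5% = 19.57%.
New Q ≈ 936.8 × (1 + 0.1957) = 1120.1.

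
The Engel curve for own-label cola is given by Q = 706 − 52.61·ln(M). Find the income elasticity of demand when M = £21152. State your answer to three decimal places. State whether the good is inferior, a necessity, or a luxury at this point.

At M = 21152: Q = 182.031.
dQ/dM = -52.61/M = -0.00248724 at this income.
η = (dQ/dM)·(M/Q) = -0.00248724 × (21152/182.031) = -0.289.
Since η < 0, the good is an inferior good.

-0.289 (inferior good)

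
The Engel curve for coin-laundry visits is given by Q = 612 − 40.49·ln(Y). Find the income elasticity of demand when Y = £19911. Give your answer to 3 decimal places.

-0.192

At Y = 19911: Q = 211.188.
dQ/dY = -40.49/Y = -0.00203355 at this income.
η = (dQ/dY)·(Y/Q) = -0.00203355 × (19911/211.188) = -0.192.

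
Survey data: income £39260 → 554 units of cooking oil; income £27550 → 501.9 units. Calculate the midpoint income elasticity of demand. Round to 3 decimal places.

ΔQ = 501.9 − 554 = -52.1; midpoint Q̄ = (554 + 501.9)/2 = 527.95.
ΔI = 27550 − 39260 = -11710; midpoint Ī = (39260 + 27550)/2 = 33405.
η = (ΔQ/Q̄) ÷ (ΔI/Ī) = (-52.1/527.95) ÷ (-11710/33405) = 0.282.

0.282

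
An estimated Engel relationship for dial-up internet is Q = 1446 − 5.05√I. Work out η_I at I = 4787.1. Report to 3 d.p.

-0.159

At I = 4787.1: Q = 1096.596.
dQ/dI = -5.05/(2√I) = -0.0364943 at this income.
η = (dQ/dI)·(I/Q) = -0.0364943 × (4787.1/1096.596) = -0.159.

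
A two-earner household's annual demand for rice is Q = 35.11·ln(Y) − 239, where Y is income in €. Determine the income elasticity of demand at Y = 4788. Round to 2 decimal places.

0.60

At Y = 4788: Q = 58.518.
dQ/dY = 35.11/Y = 0.00733292 at this income.
η = (dQ/dY)·(Y/Q) = 0.00733292 × (4788/58.518) = 0.60.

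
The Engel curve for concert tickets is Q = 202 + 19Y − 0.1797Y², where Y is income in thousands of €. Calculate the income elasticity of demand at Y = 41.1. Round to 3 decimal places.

At Y = 41.1: Q = 679.3490.
dQ/dY = 19 − 0.3594Y = 4.22866.
η = (dQ/dY)·(Y/Q) = 4.22866 × (41.1/679.3490) = 0.256.

0.256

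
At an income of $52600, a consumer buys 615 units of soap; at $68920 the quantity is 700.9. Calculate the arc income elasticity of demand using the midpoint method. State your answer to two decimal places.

ΔQ = 700.9 − 615 = 85.9; midpoint Q̄ = (615 + 700.9)/2 = 657.95.
ΔI = 68920 − 52600 = 16320; midpoint Ī = (52600 + 68920)/2 = 60760.
η = (ΔQ/Q̄) ÷ (ΔI/Ī) = (85.9/657.95) ÷ (16320/60760) = 0.49.

0.49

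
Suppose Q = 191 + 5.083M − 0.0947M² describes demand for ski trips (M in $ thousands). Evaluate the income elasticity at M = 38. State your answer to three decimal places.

At M = 38: Q = 247.4072.
dQ/dM = 5.083 − 0.1894M = -2.11420.
η = (dQ/dM)·(M/Q) = -2.11420 × (38/247.4072) = -0.325.

-0.325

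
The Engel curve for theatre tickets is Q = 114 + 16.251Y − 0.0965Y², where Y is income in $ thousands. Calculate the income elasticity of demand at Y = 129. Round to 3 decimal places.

-1.845

At Y = 129: Q = 604.5225.
dQ/dY = 16.251 − 0.193Y = -8.64600.
η = (dQ/dY)·(Y/Q) = -8.64600 × (129/604.5225) = -1.845.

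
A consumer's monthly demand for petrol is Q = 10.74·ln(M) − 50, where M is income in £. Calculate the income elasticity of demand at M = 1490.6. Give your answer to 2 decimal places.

At M = 1490.6: Q = 28.476.
dQ/dM = 10.74/M = 0.00720515 at this income.
η = (dQ/dM)·(M/Q) = 0.00720515 × (1490.6/28.476) = 0.38.

0.38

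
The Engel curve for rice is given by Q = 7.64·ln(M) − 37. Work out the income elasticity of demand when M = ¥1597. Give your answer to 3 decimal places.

0.395

At M = 1597: Q = 19.352.
dQ/dM = 7.64/M = 0.00478397 at this income.
η = (dQ/dM)·(M/Q) = 0.00478397 × (1597/19.352) = 0.395.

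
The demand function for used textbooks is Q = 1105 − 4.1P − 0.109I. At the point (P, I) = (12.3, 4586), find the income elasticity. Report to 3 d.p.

At P = 12.3, I = 4586: Q = 554.696.
Holding P constant, ∂Q/∂I = −0.109.
η_I = (∂Q/∂I)·(I/Q) = -0.109 × (4586/554.696) = -0.901.

-0.901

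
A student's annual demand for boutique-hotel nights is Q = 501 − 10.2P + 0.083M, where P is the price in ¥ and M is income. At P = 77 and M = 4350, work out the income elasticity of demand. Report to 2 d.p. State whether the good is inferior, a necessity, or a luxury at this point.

At P = 77, M = 4350: Q = 76.650.
Holding P constant, ∂Q/∂M = 0.083.
η_M = (∂Q/∂M)·(M/Q) = 0.083 × (4350/76.650) = 4.71.
Since η > 1, this is a luxury.

4.71 (luxury)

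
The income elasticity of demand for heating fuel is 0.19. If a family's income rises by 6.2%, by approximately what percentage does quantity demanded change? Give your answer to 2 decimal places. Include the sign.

%ΔQ ≈ η × %ΔI = 0.19 × 6.2% = 1.18%.

1.18%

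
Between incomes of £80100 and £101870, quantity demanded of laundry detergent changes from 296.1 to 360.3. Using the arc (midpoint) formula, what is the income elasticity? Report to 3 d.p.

0.818

ΔQ = 360.3 − 296.1 = 64.2; midpoint Q̄ = (296.1 + 360.3)/2 = 328.2.
ΔI = 101870 − 80100 = 21770; midpoint Ī = (80100 + 101870)/2 = 90985.
η = (ΔQ/Q̄) ÷ (ΔI/Ī) = (64.2/328.2) ÷ (21770/90985) = 0.818.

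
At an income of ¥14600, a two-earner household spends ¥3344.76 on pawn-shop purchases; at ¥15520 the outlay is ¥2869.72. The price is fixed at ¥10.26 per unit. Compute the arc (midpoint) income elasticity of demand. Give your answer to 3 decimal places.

-2.503

With a constant price, Q₁ = 3344.76/10.26 = 326.000 and Q₂ = 2869.72/10.26 = 279.700 (equivalently, work directly with expenditure since P cancels).
Midpoint %ΔQ = (2869.72 − 3344.76)/3107.24 = -0.15288; midpoint %ΔI = (15520 − 14600)/15060 = 0.06109.
η = -0.15288 / 0.06109 = -2.503.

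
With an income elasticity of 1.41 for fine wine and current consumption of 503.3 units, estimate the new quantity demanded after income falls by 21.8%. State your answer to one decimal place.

348.6

%ΔQ ≈ η × %ΔI = 1.41 × (-21.8%) = -30.738%.
New Q ≈ 503.3 × (1 − 0.30738) = 348.6.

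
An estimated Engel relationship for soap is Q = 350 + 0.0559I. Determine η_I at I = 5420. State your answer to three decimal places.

At I = 5420: Q = 652.978.
dQ/dI = 0.0559.
η = (dQ/dI)·(I/Q) = 0.0559 × (5420/652.978) = 0.464.

0.464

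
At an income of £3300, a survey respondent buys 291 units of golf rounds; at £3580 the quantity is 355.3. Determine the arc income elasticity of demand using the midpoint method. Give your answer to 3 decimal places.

2.445

ΔQ = 355.3 − 291 = 64.3; midpoint Q̄ = (291 + 355.3)/2 = 323.15.
ΔI = 3580 − 3300 = 280; midpoint Ī = (3300 + 3580)/2 = 3440.
η = (ΔQ/Q̄) ÷ (ΔI/Ī) = (64.3/323.15) ÷ (280/3440) = 2.445.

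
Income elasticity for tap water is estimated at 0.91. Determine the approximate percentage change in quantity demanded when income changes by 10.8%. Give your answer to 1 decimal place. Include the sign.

9.8%

%ΔQ ≈ η × %ΔI = 0.91 × 10.8% = 9.8%.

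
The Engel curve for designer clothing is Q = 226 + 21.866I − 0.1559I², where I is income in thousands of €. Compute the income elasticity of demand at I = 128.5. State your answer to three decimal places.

At I = 128.5: Q = 461.5212.
dQ/dI = 21.866 − 0.3118I = -18.20030.
η = (dQ/dI)·(I/Q) = -18.20030 × (128.5/461.5212) = -5.067.

-5.067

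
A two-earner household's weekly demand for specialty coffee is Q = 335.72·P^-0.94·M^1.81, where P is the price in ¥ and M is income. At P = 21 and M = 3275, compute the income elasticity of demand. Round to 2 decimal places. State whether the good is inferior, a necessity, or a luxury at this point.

For a multiplicative demand Q = A·P^α·M^β, the income elasticity is β everywhere.
Here β = 1.81, so η = 1.81.
Since η > 1, this is a luxury.

1.81 (luxury)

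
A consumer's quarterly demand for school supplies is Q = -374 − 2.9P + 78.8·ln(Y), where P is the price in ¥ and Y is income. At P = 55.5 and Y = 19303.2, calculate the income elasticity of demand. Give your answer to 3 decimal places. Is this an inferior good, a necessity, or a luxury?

At P = 55.5, Y = 19303.2: Q = 242.650.
Holding P constant, ∂Q/∂Y = 78.8/Y = 0.00408222.
η_Y = (∂Q/∂Y)·(Y/Q) = 0.00408222 × (19303.2/242.650) = 0.325.
Since 0 < η < 1, this is a necessity.

0.325 (necessity)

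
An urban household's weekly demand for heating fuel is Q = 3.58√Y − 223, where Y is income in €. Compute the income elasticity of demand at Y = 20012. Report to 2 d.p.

0.89

At Y = 20012: Q = 283.440.
dQ/dY = 3.58/(2√Y) = 0.0126534 at this income.
η = (dQ/dY)·(Y/Q) = 0.0126534 × (20012/283.440) = 0.89.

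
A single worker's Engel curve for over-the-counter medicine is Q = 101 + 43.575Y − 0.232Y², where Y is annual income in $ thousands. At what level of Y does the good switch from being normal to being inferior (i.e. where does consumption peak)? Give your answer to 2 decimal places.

dQ/dY = 43.575 − 0.464Y.
The good is inferior where dQ/dY < 0. Setting dQ/dY = 0 gives Y = 43.575 / 0.464 = 93.91.

93.91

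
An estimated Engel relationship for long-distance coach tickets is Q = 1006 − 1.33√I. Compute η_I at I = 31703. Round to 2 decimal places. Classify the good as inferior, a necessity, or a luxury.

At I = 31703: Q = 769.189.
dQ/dI = -1.33/(2√I) = -0.00373484 at this income.
η = (dQ/dI)·(I/Q) = -0.00373484 × (31703/769.189) = -0.15.
Since η < 0, the good is an inferior good.

-0.15 (inferior good)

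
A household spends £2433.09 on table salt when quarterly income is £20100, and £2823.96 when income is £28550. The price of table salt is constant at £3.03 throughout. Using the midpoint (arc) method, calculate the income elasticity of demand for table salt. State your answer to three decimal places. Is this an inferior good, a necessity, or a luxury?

0.428 (necessity)

With a constant price, Q₁ = 2433.09/3.03 = 803.000 and Q₂ = 2823.96/3.03 = 932.000 (equivalently, work directly with expenditure since P cancels).
Midpoint %ΔQ = (2823.96 − 2433.09)/2628.53 = 0.14870; midpoint %ΔI = (28550 − 20100)/24325 = 0.34738.
η = 0.14870 / 0.34738 = 0.428.
0 < η < 1 ⇒ necessity.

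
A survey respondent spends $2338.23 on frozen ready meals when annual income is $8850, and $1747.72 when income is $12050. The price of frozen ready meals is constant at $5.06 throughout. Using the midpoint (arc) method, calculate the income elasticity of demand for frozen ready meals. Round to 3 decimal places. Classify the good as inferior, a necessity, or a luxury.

With a constant price, Q₁ = 2338.23/5.06 = 462.101 and Q₂ = 1747.72/5.06 = 345.399 (equivalently, work directly with expenditure since P cancels).
Midpoint %ΔQ = (1747.72 − 2338.23)/2042.98 = -0.28904; midpoint %ΔI = (12050 − 8850)/10450 = 0.30622.
η = -0.28904 / 0.30622 = -0.944.
η < 0 ⇒ inferior good.

-0.944 (inferior good)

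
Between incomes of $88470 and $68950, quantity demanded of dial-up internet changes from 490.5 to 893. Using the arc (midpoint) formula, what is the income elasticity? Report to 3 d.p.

-2.346

ΔQ = 893 − 490.5 = 402.5; midpoint Q̄ = (490.5 + 893)/2 = 691.75.
ΔI = 68950 − 88470 = -19520; midpoint Ī = (88470 + 68950)/2 = 78710.
η = (ΔQ/Q̄) ÷ (ΔI/Ī) = (402.5/691.75) ÷ (-19520/78710) = -2.346.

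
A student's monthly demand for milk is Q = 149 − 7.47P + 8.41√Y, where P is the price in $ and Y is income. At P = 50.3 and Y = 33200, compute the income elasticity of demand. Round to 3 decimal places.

0.587

At P = 50.3, Y = 33200: Q = 1305.634.
Holding P constant, ∂Q/∂Y = 8.41/(2√Y) = 0.0230779.
η_Y = (∂Q/∂Y)·(Y/Q) = 0.0230779 × (33200/1305.634) = 0.587.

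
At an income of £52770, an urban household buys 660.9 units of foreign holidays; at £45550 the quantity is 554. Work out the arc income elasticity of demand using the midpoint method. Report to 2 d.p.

1.20

ΔQ = 554 − 660.9 = -106.9; midpoint Q̄ = (660.9 + 554)/2 = 607.45.
ΔI = 45550 − 52770 = -7220; midpoint Ī = (52770 + 45550)/2 = 49160.
η = (ΔQ/Q̄) ÷ (ΔI/Ī) = (-106.9/607.45) ÷ (-7220/49160) = 1.20.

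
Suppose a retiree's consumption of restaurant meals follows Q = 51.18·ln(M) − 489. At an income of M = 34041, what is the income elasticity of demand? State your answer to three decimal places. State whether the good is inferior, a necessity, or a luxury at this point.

1.135 (luxury)

At M = 34041: Q = 45.080.
dQ/dM = 51.18/M = 0.00150348 at this income.
η = (dQ/dM)·(M/Q) = 0.00150348 × (34041/45.080) = 1.135.
Since η > 1, the good is a luxury.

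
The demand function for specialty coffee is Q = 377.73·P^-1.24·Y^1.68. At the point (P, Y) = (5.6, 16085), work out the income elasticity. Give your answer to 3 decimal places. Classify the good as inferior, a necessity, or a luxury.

1.680 (luxury)

For a multiplicative demand Q = A·P^α·Y^β, the income elasticity is β everywhere.
Here β = 1.68, so η = 1.680.
Since η > 1, this is a luxury.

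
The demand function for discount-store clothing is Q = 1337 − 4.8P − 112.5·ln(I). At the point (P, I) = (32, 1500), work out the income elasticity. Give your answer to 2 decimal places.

At P = 32, I = 1500: Q = 360.663.
Holding P constant, ∂Q/∂I = -112.5/I = -0.075.
η_I = (∂Q/∂I)·(I/Q) = -0.075 × (1500/360.663) = -0.31.

-0.31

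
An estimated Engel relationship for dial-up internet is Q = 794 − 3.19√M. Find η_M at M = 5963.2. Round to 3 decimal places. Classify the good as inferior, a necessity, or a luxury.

-0.225 (inferior good)

At M = 5963.2: Q = 547.663.
dQ/dM = -3.19/(2√M) = -0.0206548 at this income.
η = (dQ/dM)·(M/Q) = -0.0206548 × (5963.2/547.663) = -0.225.
Since η < 0, the good is an inferior good.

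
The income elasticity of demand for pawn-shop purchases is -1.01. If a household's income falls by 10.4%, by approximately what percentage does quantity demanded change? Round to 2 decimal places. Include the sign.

%ΔQ ≈ η × %ΔI = -1.01 × (-10.4%) = 10.50%.

10.50%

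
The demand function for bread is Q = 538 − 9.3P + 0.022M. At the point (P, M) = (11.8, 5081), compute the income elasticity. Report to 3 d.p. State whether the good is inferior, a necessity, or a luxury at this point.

At P = 11.8, M = 5081: Q = 540.042.
Holding P constant, ∂Q/∂M = 0.022.
η_M = (∂Q/∂M)·(M/Q) = 0.022 × (5081/540.042) = 0.207.
Since 0 < η < 1, this is a necessity.

0.207 (necessity)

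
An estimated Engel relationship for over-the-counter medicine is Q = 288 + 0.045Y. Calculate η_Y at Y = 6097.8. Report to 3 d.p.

At Y = 6097.8: Q = 562.401.
dQ/dY = 0.045.
η = (dQ/dY)·(Y/Q) = 0.045 × (6097.8/562.401) = 0.488.

0.488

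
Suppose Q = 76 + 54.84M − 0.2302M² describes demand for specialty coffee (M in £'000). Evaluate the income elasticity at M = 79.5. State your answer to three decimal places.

At M = 79.5: Q = 2980.8585.
dQ/dM = 54.84 − 0.4604M = 18.23820.
η = (dQ/dM)·(M/Q) = 18.23820 × (79.5/2980.8585) = 0.486.

0.486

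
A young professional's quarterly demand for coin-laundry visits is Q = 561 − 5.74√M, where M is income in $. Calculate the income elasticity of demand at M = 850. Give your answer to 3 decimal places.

-0.213

At M = 850: Q = 393.652.
dQ/dM = -5.74/(2√M) = -0.0984402 at this income.
η = (dQ/dM)·(M/Q) = -0.0984402 × (850/393.652) = -0.213.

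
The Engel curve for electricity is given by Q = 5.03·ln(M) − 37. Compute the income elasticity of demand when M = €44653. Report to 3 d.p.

0.298

At M = 44653: Q = 16.855.
dQ/dM = 5.03/M = 0.000112646 at this income.
η = (dQ/dM)·(M/Q) = 0.000112646 × (44653/16.855) = 0.298.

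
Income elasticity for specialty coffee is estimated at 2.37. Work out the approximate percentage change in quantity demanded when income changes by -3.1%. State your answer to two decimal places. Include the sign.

%ΔQ ≈ η × %ΔI = 2.37 × (-3.1%) = -7.35%.

-7.35%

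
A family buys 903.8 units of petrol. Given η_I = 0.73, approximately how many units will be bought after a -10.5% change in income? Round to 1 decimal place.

834.5

%ΔQ ≈ η × %ΔI = 0.73 × (-10.5%) = -7.665%.
New Q ≈ 903.8 × (1 − 0.07665) = 834.5.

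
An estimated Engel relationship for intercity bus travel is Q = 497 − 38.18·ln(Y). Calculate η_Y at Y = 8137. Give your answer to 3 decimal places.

-0.249

At Y = 8137: Q = 153.221.
dQ/dY = -38.18/Y = -0.00469215 at this income.
η = (dQ/dY)·(Y/Q) = -0.00469215 × (8137/153.221) = -0.249.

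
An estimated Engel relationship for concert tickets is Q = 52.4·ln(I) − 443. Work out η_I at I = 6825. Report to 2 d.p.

At I = 6825: Q = 19.605.
dQ/dI = 52.4/I = 0.00767766 at this income.
η = (dQ/dI)·(I/Q) = 0.00767766 × (6825/19.605) = 2.67.

2.67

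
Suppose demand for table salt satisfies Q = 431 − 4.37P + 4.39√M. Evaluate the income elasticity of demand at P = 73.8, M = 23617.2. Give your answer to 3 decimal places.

0.431

At P = 73.8, M = 23617.2: Q = 783.144.
Holding P constant, ∂Q/∂M = 4.39/(2√M) = 0.014283.
η_M = (∂Q/∂M)·(M/Q) = 0.014283 × (23617.2/783.144) = 0.431.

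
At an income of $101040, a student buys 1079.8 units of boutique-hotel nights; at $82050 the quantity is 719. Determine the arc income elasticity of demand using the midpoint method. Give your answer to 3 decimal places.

1.934

ΔQ = 719 − 1079.8 = -360.8; midpoint Q̄ = (1079.8 + 719)/2 = 899.4.
ΔI = 82050 − 101040 = -18990; midpoint Ī = (101040 + 82050)/2 = 91545.
η = (ΔQ/Q̄) ÷ (ΔI/Ī) = (-360.8/899.4) ÷ (-18990/91545) = 1.934.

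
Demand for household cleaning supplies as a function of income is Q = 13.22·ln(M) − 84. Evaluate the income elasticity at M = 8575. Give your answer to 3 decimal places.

0.370

At M = 8575: Q = 35.728.
dQ/dM = 13.22/M = 0.00154169 at this income.
η = (dQ/dM)·(M/Q) = 0.00154169 × (8575/35.728) = 0.370.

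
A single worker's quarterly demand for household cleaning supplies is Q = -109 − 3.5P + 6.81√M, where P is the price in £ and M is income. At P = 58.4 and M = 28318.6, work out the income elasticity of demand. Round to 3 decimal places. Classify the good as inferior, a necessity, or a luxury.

0.688 (necessity)

At P = 58.4, M = 28318.6: Q = 832.596.
Holding P constant, ∂Q/∂M = 6.81/(2√M) = 0.020234.
η_M = (∂Q/∂M)·(M/Q) = 0.020234 × (28318.6/832.596) = 0.688.
Since 0 < η < 1, this is a necessity.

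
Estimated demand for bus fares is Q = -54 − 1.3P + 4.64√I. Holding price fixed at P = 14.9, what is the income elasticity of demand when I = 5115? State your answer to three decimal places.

0.642

At P = 14.9, I = 5115: Q = 258.479.
Holding P constant, ∂Q/∂I = 4.64/(2√I) = 0.0324388.
η_I = (∂Q/∂I)·(I/Q) = 0.0324388 × (5115/258.479) = 0.642.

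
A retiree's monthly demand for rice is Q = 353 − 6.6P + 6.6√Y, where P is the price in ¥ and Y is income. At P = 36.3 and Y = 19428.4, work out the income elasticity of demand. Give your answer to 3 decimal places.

0.445

At P = 36.3, Y = 19428.4: Q = 1033.366.
Holding P constant, ∂Q/∂Y = 6.6/(2√Y) = 0.0236753.
η_Y = (∂Q/∂Y)·(Y/Q) = 0.0236753 × (19428.4/1033.366) = 0.445.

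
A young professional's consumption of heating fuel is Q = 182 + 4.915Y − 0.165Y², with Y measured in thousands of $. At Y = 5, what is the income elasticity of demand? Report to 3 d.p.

At Y = 5: Q = 202.4500.
dQ/dY = 4.915 − 0.33Y = 3.26500.
η = (dQ/dY)·(Y/Q) = 3.26500 × (5/202.4500) = 0.081.

0.081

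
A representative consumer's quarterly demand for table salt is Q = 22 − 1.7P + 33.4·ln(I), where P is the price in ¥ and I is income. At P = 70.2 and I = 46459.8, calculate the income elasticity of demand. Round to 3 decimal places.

At P = 70.2, I = 46459.8: Q = 261.588.
Holding P constant, ∂Q/∂I = 33.4/I = 0.000718901.
η_I = (∂Q/∂I)·(I/Q) = 0.000718901 × (46459.8/261.588) = 0.128.

0.128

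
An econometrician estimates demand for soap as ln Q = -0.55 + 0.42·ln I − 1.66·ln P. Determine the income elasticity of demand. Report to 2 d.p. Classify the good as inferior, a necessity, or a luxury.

In a log-linear demand, the coefficient on ln I is the income elasticity.
So η = 0.42.
0 < η < 1 ⇒ necessity.

0.42 (necessity)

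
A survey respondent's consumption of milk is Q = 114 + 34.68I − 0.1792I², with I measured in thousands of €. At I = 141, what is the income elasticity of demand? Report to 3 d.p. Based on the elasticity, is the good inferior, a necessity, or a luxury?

-1.551 (inferior good)

At I = 141: Q = 1441.2048.
dQ/dI = 34.68 − 0.3584I = -15.85440.
η = (dQ/dI)·(I/Q) = -15.85440 × (141/1441.2048) = -1.551.
η < 0 ⇒ inferior good.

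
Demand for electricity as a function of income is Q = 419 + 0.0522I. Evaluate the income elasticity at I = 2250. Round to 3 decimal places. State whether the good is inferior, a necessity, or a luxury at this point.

At I = 2250: Q = 536.450.
dQ/dI = 0.0522.
η = (dQ/dI)·(I/Q) = 0.0522 × (2250/536.450) = 0.219.
Since 0 < η < 1, the good is a necessity.

0.219 (necessity)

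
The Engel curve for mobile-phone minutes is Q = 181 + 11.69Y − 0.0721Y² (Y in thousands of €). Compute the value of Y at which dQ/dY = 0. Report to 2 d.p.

81.07

dQ/dY = 11.69 − 0.1442Y.
The good is inferior where dQ/dY < 0. Setting dQ/dY = 0 gives Y = 11.69 / 0.1442 = 81.07.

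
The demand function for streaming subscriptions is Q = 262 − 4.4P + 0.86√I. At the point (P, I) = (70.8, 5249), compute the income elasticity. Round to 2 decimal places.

2.44

At P = 70.8, I = 5249: Q = 12.787.
Holding P constant, ∂Q/∂I = 0.86/(2√I) = 0.00593513.
η_I = (∂Q/∂I)·(I/Q) = 0.00593513 × (5249/12.787) = 2.44.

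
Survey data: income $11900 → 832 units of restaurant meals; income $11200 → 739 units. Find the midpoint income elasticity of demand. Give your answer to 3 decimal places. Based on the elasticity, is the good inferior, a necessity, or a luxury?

1.954 (luxury)

ΔQ = 739 − 832 = -93; midpoint Q̄ = (832 + 739)/2 = 785.5.
ΔI = 11200 − 11900 = -700; midpoint Ī = (11900 + 11200)/2 = 11550.
η = (ΔQ/Q̄) ÷ (ΔI/Ī) = (-93/785.5) ÷ (-700/11550) = 1.954.
η > 1 ⇒ luxury.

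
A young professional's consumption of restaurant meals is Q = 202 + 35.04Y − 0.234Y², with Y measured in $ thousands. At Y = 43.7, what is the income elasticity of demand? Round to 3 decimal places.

0.496

At Y = 43.7: Q = 1286.3805.
dQ/dY = 35.04 − 0.468Y = 14.58840.
η = (dQ/dY)·(Y/Q) = 14.58840 × (43.7/1286.3805) = 0.496.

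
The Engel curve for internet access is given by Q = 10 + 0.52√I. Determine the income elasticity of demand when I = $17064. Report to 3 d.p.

At I = 17064: Q = 77.927.
dQ/dI = 0.52/(2√I) = 0.00199037 at this income.
η = (dQ/dI)·(I/Q) = 0.00199037 × (17064/77.927) = 0.436.

0.436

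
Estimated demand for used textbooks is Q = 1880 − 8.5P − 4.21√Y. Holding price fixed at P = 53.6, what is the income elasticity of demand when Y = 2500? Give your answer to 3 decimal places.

-0.087

At P = 53.6, Y = 2500: Q = 1213.900.
Holding P constant, ∂Q/∂Y = -4.21/(2√Y) = -0.0421.
η_Y = (∂Q/∂Y)·(Y/Q) = -0.0421 × (2500/1213.900) = -0.087.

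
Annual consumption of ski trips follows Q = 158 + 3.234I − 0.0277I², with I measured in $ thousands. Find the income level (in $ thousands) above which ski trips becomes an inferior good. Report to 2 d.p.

dQ/dI = 3.234 − 0.0554I.
The good is inferior where dQ/dI < 0. Setting dQ/dI = 0 gives I = 3.234 / 0.0554 = 58.38.

58.38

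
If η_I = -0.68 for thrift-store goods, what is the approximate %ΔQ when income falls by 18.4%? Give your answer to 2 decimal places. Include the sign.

12.51%

%ΔQ ≈ η × %ΔI = -0.68 × (-18.4%) = 12.51%.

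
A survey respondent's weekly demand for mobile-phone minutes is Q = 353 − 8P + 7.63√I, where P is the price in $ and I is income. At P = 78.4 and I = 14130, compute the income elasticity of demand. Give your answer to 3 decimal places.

0.717

At P = 78.4, I = 14130: Q = 632.776.
Holding P constant, ∂Q/∂I = 7.63/(2√I) = 0.032094.
η_I = (∂Q/∂I)·(I/Q) = 0.032094 × (14130/632.776) = 0.717.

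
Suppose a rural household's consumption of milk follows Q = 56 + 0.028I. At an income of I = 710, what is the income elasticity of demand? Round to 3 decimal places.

0.262

At I = 710: Q = 75.880.
dQ/dI = 0.028.
η = (dQ/dI)·(I/Q) = 0.028 × (710/75.880) = 0.262.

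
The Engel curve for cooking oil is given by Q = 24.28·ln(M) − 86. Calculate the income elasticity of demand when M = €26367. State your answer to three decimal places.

0.151

At M = 26367: Q = 161.167.
dQ/dM = 24.28/M = 0.000920848 at this income.
η = (dQ/dM)·(M/Q) = 0.000920848 × (26367/161.167) = 0.151.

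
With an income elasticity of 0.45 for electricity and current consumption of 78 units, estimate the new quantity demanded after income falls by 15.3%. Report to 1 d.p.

%ΔQ ≈ η × %ΔI = 0.45 × (-15.3%) = -6.885%.
New Q ≈ 78 × (1 − 0.06885) = 72.6.

72.6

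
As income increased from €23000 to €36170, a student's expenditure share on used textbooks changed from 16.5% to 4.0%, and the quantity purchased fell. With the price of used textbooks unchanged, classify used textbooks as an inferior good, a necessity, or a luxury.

inferior good

Quantity demanded falls as income rises, so η < 0.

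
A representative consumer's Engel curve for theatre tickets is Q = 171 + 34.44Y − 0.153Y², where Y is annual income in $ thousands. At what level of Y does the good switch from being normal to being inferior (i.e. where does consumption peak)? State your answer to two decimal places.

112.55

dQ/dY = 34.44 − 0.306Y.
The good is inferior where dQ/dY < 0. Setting dQ/dY = 0 gives Y = 34.44 / 0.306 = 112.55.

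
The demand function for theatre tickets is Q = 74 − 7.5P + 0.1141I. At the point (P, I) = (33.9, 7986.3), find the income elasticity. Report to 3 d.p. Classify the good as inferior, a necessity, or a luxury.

1.247 (luxury)

At P = 33.9, I = 7986.3: Q = 730.987.
Holding P constant, ∂Q/∂I = 0.1141.
η_I = (∂Q/∂I)·(I/Q) = 0.1141 × (7986.3/730.987) = 1.247.
Since η > 1, this is a luxury.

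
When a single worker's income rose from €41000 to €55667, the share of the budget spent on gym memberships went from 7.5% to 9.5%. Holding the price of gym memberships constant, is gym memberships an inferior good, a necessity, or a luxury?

luxury

The budget share rises as income rises, so η > 1.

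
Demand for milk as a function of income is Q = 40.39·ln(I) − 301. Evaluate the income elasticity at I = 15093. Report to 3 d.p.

0.461

At I = 15093: Q = 87.632.
dQ/dI = 40.39/I = 0.00267608 at this income.
η = (dQ/dI)·(I/Q) = 0.00267608 × (15093/87.632) = 0.461.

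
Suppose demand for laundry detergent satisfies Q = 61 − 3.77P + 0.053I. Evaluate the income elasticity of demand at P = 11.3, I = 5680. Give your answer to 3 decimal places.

0.942

At P = 11.3, I = 5680: Q = 319.439.
Holding P constant, ∂Q/∂I = 0.053.
η_I = (∂Q/∂I)·(I/Q) = 0.053 × (5680/319.439) = 0.942.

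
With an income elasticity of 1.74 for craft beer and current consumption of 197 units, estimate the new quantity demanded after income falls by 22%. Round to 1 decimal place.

121.6

%ΔQ ≈ η × %ΔI = 1.74 × (-22%) = -38.28%.
New Q ≈ 197 × (1 − 0.3828) = 121.6.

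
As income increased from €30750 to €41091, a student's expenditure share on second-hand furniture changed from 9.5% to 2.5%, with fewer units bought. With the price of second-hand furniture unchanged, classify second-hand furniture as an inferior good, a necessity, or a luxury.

Quantity demanded falls as income rises, so η < 0.

inferior good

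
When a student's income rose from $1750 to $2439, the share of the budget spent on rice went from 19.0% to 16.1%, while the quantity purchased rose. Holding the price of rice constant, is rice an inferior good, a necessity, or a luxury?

necessity

Quantity rises but the budget share falls as income rises, so 0 < η < 1.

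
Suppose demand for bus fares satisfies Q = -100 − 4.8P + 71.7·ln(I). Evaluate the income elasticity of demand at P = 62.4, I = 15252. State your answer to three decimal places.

0.246

At P = 62.4, I = 15252: Q = 291.128.
Holding P constant, ∂Q/∂I = 71.7/I = 0.00470102.
η_I = (∂Q/∂I)·(I/Q) = 0.00470102 × (15252/291.128) = 0.246.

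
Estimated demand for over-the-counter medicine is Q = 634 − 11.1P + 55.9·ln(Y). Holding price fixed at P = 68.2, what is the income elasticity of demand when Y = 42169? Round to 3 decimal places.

At P = 68.2, Y = 42169: Q = 472.284.
Holding P constant, ∂Q/∂Y = 55.9/Y = 0.00132562.
η_Y = (∂Q/∂Y)·(Y/Q) = 0.00132562 × (42169/472.284) = 0.118.

0.118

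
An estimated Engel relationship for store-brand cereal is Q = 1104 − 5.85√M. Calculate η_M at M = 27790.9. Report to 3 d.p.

At M = 27790.9: Q = 128.770.
dQ/dM = -5.85/(2√M) = -0.0175459 at this income.
η = (dQ/dM)·(M/Q) = -0.0175459 × (27790.9/128.770) = -3.787.

-3.787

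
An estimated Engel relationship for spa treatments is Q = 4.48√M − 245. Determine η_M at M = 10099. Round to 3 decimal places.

At M = 10099: Q = 205.212.
dQ/dM = 4.48/(2√M) = 0.0222899 at this income.
η = (dQ/dM)·(M/Q) = 0.0222899 × (10099/205.212) = 1.097.

1.097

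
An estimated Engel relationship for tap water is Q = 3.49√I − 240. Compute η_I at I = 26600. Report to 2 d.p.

At I = 26600: Q = 329.202.
dQ/dI = 3.49/(2√I) = 0.0106993 at this income.
η = (dQ/dI)·(I/Q) = 0.0106993 × (26600/329.202) = 0.86.

0.86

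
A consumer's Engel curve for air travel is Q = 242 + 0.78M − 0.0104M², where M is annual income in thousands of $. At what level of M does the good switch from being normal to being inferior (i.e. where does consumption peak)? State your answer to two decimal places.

37.50

dQ/dM = 0.78 − 0.0208M.
The good is inferior where dQ/dM < 0. Setting dQ/dM = 0 gives M = 0.78 / 0.0208 = 37.50.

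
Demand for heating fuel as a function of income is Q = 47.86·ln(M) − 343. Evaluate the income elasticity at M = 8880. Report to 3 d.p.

At M = 8880: Q = 92.122.
dQ/dM = 47.86/M = 0.00538964 at this income.
η = (dQ/dM)·(M/Q) = 0.00538964 × (8880/92.122) = 0.520.

0.520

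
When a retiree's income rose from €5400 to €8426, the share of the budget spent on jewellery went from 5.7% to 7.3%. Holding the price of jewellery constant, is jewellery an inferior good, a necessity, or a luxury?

The budget share rises as income rises, so η > 1.

luxury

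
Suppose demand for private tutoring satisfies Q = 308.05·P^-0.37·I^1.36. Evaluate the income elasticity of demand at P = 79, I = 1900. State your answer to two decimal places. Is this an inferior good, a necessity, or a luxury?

1.36 (luxury)

For a multiplicative demand Q = A·P^α·I^β, the income elasticity is β everywhere.
Here β = 1.36, so η = 1.36.
Since η > 1, this is a luxury.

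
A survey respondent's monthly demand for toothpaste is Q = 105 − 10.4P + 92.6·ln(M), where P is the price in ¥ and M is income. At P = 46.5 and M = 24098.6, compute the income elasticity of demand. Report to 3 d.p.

0.167

At P = 46.5, M = 24098.6: Q = 555.726.
Holding P constant, ∂Q/∂M = 92.6/M = 0.00384255.
η_M = (∂Q/∂M)·(M/Q) = 0.00384255 × (24098.6/555.726) = 0.167.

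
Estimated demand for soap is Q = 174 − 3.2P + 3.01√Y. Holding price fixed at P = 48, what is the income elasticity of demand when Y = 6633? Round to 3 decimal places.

At P = 48, Y = 6633: Q = 265.544.
Holding P constant, ∂Q/∂Y = 3.01/(2√Y) = 0.0184791.
η_Y = (∂Q/∂Y)·(Y/Q) = 0.0184791 × (6633/265.544) = 0.462.

0.462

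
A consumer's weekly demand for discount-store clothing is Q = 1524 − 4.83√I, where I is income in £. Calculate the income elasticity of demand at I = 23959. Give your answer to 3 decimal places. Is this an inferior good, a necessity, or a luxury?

-0.481 (inferior good)

At I = 23959: Q = 776.379.
dQ/dI = -4.83/(2√I) = -0.0156021 at this income.
η = (dQ/dI)·(I/Q) = -0.0156021 × (23959/776.379) = -0.481.
Since η < 0, the good is an inferior good.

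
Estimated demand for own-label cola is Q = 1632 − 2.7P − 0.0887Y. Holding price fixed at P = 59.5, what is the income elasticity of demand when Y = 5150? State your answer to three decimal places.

At P = 59.5, Y = 5150: Q = 1014.545.
Holding P constant, ∂Q/∂Y = −0.0887.
η_Y = (∂Q/∂Y)·(Y/Q) = -0.0887 × (5150/1014.545) = -0.450.

-0.450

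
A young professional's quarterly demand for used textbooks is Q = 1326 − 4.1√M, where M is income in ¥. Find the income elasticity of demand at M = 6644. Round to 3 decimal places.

-0.168

At M = 6644: Q = 991.806.
dQ/dM = -4.1/(2√M) = -0.0251501 at this income.
η = (dQ/dM)·(M/Q) = -0.0251501 × (6644/991.806) = -0.168.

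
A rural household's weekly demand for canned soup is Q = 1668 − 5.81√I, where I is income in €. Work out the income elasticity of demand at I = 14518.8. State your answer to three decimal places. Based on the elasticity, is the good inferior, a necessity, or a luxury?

At I = 14518.8: Q = 967.930.
dQ/dI = -5.81/(2√I) = -0.0241091 at this income.
η = (dQ/dI)·(I/Q) = -0.0241091 × (14518.8/967.930) = -0.362.
Since η < 0, the good is an inferior good.

-0.362 (inferior good)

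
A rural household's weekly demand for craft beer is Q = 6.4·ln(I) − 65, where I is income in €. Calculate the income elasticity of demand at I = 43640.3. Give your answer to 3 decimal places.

At I = 43640.3: Q = 3.376.
dQ/dI = 6.4/I = 0.000146653 at this income.
η = (dQ/dI)·(I/Q) = 0.000146653 × (43640.3/3.376) = 1.896.

1.896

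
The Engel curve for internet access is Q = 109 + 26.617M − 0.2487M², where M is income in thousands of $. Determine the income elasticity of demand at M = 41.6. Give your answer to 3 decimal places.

At M = 41.6: Q = 785.8769.
dQ/dM = 26.617 − 0.4974M = 5.92516.
η = (dQ/dM)·(M/Q) = 5.92516 × (41.6/785.8769) = 0.314.

0.314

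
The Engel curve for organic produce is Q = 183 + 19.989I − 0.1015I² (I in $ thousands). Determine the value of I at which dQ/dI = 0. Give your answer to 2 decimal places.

98.47

dQ/dI = 19.989 − 0.203I.
The good is inferior where dQ/dI < 0. Setting dQ/dI = 0 gives I = 19.989 / 0.203 = 98.47.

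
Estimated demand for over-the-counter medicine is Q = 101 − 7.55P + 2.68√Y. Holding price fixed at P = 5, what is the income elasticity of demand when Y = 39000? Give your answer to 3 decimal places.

0.447

At P = 5, Y = 39000: Q = 592.508.
Holding P constant, ∂Q/∂Y = 2.68/(2√Y) = 0.00678535.
η_Y = (∂Q/∂Y)·(Y/Q) = 0.00678535 × (39000/592.508) = 0.447.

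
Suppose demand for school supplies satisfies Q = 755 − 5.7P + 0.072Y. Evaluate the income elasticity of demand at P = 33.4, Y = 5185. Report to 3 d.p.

At P = 33.4, Y = 5185: Q = 937.940.
Holding P constant, ∂Q/∂Y = 0.072.
η_Y = (∂Q/∂Y)·(Y/Q) = 0.072 × (5185/937.940) = 0.398.

0.398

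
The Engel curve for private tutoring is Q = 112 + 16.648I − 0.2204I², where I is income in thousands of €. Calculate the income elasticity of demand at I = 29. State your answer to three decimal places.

0.274

At I = 29: Q = 409.4356.
dQ/dI = 16.648 − 0.4408I = 3.86480.
η = (dQ/dI)·(I/Q) = 3.86480 × (29/409.4356) = 0.274.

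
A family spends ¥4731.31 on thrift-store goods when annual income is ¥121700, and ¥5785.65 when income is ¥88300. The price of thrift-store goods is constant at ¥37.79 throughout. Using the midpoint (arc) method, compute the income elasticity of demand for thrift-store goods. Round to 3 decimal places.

-0.630

With a constant price, Q₁ = 4731.31/37.79 = 125.200 and Q₂ = 5785.65/37.79 = 153.100 (equivalently, work directly with expenditure since P cancels).
Midpoint %ΔQ = (5785.65 − 4731.31)/5258.48 = 0.20050; midpoint %ΔI = (88300 − 121700)/105000 = -0.31810.
η = 0.20050 / -0.31810 = -0.630.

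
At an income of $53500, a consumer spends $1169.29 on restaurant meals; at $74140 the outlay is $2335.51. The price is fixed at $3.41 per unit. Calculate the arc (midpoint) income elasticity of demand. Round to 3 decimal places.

2.058

With a constant price, Q₁ = 1169.29/3.41 = 342.900 and Q₂ = 2335.51/3.41 = 684.900 (equivalently, work directly with expenditure since P cancels).
Midpoint %ΔQ = (2335.51 − 1169.29)/1752.40 = 0.66550; midpoint %ΔI = (74140 − 53500)/63820 = 0.32341.
η = 0.66550 / 0.32341 = 2.058.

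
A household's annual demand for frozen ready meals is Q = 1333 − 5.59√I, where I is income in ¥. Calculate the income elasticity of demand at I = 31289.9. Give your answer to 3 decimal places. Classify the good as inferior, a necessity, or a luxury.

-1.436 (inferior good)

At I = 31289.9: Q = 344.188.
dQ/dI = -5.59/(2√I) = -0.0158008 at this income.
η = (dQ/dI)·(I/Q) = -0.0158008 × (31289.9/344.188) = -1.436.
Since η < 0, the good is an inferior good.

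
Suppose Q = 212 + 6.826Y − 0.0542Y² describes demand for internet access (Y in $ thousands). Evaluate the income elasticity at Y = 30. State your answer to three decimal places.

0.291

At Y = 30: Q = 368.0000.
dQ/dY = 6.826 − 0.1084Y = 3.57400.
η = (dQ/dY)·(Y/Q) = 3.57400 × (30/368.0000) = 0.291.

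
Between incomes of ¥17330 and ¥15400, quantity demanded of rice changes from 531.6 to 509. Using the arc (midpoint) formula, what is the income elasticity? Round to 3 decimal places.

ΔQ = 509 − 531.6 = -22.6; midpoint Q̄ = (531.6 + 509)/2 = 520.3.
ΔI = 15400 − 17330 = -1930; midpoint Ī = (17330 + 15400)/2 = 16365.
η = (ΔQ/Q̄) ÷ (ΔI/Ī) = (-22.6/520.3) ÷ (-1930/16365) = 0.368.

0.368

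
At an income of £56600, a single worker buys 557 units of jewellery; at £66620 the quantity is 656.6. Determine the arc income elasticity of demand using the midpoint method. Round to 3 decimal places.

1.009

ΔQ = 656.6 − 557 = 99.6; midpoint Q̄ = (557 + 656.6)/2 = 606.8.
ΔI = 66620 − 56600 = 10020; midpoint Ī = (56600 + 66620)/2 = 61610.
η = (ΔQ/Q̄) ÷ (ΔI/Ī) = (99.6/606.8) ÷ (10020/61610) = 1.009.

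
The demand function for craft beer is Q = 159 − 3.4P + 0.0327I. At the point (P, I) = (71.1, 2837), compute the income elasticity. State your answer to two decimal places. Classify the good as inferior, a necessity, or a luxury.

At P = 71.1, I = 2837: Q = 10.030.
Holding P constant, ∂Q/∂I = 0.0327.
η_I = (∂Q/∂I)·(I/Q) = 0.0327 × (2837/10.030) = 9.25.
Since η > 1, this is a luxury.

9.25 (luxury)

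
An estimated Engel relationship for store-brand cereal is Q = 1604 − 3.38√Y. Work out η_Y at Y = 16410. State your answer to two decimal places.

At Y = 16410: Q = 1171.017.
dQ/dY = -3.38/(2√Y) = -0.0131927 at this income.
η = (dQ/dY)·(Y/Q) = -0.0131927 × (16410/1171.017) = -0.18.

-0.18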